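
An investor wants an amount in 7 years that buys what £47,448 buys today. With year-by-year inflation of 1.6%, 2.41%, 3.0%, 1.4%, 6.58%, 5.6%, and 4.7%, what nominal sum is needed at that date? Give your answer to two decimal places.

£60,759.68

Cumulative price-level factor: 1.016 × 1.0241 × 1.030 × 1.014 × 1.0658 × 1.056 × 1.047 ≈ 1.2805530344.
The nominal amount required is £47,448 scaled up by that factor.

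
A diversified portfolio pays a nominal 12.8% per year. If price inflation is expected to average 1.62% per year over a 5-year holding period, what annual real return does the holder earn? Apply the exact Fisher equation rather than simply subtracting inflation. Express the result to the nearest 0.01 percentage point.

11.00%

With constant rates the annual real return is the same each year: (1+12.8%)/(1+1.62%) − 1 = 0.11002.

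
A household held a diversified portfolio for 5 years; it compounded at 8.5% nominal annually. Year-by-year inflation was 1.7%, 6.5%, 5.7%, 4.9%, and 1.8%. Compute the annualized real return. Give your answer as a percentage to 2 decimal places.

Cumulative inflation factor: 1.017 × 1.065 × 1.057 × 1.049 × 1.018 ≈ 1.22256.
Nominal growth factor: 1.50366. Real growth factor = 1.50366 / 1.22256 ≈ 1.22993.
Annualized: 1.22993^(1/5) − 1 ≈ 0.04226.

4.23%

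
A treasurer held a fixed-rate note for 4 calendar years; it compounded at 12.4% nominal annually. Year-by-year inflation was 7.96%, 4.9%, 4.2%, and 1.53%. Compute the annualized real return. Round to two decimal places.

Cumulative inflation factor: 1.0796 × 1.049 × 1.042 × 1.0153 ≈ 1.19812.
Nominal growth factor: 1.59612. Real growth factor = 1.59612 / 1.19812 ≈ 1.33219.
Annualized: 1.33219^(1/4) − 1 ≈ 0.07434.

7.43%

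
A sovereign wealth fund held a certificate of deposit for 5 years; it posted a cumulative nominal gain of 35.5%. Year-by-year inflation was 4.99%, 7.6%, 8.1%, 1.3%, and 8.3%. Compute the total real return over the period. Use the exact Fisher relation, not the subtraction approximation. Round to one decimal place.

Cumulative inflation factor: 1.0499 × 1.076 × 1.081 × 1.013 × 1.083 ≈ 1.33975.
Nominal growth factor: 1.35500. Real growth factor = 1.35500 / 1.33975 ≈ 1.01138.
Total real return ≈ 1.1383%.

1.1%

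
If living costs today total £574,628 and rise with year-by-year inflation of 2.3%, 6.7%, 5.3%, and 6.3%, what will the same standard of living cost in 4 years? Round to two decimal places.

Cumulative price-level factor: 1.023 × 1.067 × 1.053 × 1.063 ≈ 1.2218044114.
Multiplying £574,628 by the price-level factor gives the future nominal sum.

£702,083.03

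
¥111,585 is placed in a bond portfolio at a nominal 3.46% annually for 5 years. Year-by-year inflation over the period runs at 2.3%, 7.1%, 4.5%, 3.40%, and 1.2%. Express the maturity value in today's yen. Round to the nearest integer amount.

Nominal value at maturity: ¥111,585 × (1 + 3.46%)^5 ≈ ¥132,272.
Price-level factor over 5 years: 1.023 × 1.071 × 1.045 × 1.0340 × 1.012 ≈ 1.1980706974.
The maturity value deflated by that factor is the answer in today's purchasing power.

¥110,404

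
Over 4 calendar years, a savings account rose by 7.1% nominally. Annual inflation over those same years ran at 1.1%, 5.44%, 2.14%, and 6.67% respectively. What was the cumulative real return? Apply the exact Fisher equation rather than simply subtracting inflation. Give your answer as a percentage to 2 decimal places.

Cumulative inflation factor: 1.011 × 1.0544 × 1.0214 × 1.0667 ≈ 1.16143.
Nominal growth factor: 1.07100. Real growth factor = 1.07100 / 1.16143 ≈ 0.92214.
Total real return ≈ -7.7864%.

-7.79%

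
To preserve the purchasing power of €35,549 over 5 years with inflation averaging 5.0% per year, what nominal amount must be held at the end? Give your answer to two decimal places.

Cumulative price-level factor: (1+5.0%)^5 = 1.2762815625.
The nominal amount required is €35,549 scaled up by that factor.

€45,370.53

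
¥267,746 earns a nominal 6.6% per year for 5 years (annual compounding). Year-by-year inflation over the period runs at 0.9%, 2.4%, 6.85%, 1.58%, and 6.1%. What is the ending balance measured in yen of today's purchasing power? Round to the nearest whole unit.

Nominal value at maturity: ¥267,746 × (1 + 6.6%)^5 ≈ ¥368,561.
Price-level factor over 5 years: 1.009 × 1.024 × 1.0685 × 1.0158 × 1.061 ≈ 1.1898418543.
Dividing the nominal maturity value by the price-level factor gives the value in today's money.

¥309,756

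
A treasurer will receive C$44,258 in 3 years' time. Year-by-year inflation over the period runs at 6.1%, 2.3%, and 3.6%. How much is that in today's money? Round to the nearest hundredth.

C$39,358.72

Price-level factor over 3 years: 1.061 × 1.023 × 1.036 = 1.124477508.
Purchasing power today: C$44,258 divided by that factor.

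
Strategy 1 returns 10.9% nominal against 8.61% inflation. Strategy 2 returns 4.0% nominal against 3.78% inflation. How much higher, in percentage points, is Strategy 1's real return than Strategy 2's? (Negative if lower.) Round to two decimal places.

Strategy 1 real return: 1.109/1.0861 − 1 = 2.108%.
Strategy 2 real return: 1.040/1.0378 − 1 = 0.212%.
Difference: 2.108 − 0.212 = 1.896 pp.

1.90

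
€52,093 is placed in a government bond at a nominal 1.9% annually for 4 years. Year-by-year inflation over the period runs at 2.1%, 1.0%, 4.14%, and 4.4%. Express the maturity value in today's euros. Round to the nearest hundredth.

Nominal value at maturity: €52,093 × (1 + 1.9%)^4 ≈ €56,166.34.
Price-level factor over 4 years: 1.021 × 1.010 × 1.0414 × 1.044 ≈ 1.1211537861.
Dividing the nominal maturity value by the price-level factor gives the value in today's money.

€50,096.91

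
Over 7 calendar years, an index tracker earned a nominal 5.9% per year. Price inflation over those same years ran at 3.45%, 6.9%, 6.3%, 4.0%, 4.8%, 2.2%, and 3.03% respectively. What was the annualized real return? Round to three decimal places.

1.465%

Cumulative inflation factor: 1.0345 × 1.069 × 1.063 × 1.040 × 1.048 × 1.022 × 1.0303 ≈ 1.34912.
Nominal growth factor: 1.49373. Real growth factor = 1.49373 / 1.34912 ≈ 1.10719.
Annualized: 1.10719^(1/7) − 1 ≈ 0.01465.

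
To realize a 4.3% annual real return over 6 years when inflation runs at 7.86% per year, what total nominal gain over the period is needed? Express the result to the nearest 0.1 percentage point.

Required annual nominal rate: (1+4.3%)(1+7.86%) − 1 = 12.49798%.
Cumulative over 6 years: (1 + 0.1249798)^6 − 1 ≈ 1.02707.

102.7%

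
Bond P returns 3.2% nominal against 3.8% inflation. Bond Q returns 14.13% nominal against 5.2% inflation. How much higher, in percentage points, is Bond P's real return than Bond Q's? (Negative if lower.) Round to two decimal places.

-9.07

Bond P real return: 1.032/1.038 − 1 = -0.578%.
Bond Q real return: 1.1413/1.052 − 1 = 8.489%.
Difference: -0.578 − 8.489 = -9.067 pp.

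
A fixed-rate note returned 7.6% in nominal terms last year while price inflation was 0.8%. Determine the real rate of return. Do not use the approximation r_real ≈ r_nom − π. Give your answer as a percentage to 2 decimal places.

Real return via the Fisher equation: (1 + 7.6%)/(1 + 0.8%) − 1 = 1.076/1.008 − 1 ≈ 0.06746.

6.75%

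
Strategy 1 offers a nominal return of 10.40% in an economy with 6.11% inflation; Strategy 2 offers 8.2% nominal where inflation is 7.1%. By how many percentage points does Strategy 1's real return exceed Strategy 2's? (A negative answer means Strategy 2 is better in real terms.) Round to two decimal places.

Strategy 1 real return: 1.1040/1.0611 − 1 = 4.043%.
Strategy 2 real return: 1.082/1.071 − 1 = 1.027%.
Difference: 4.043 − 1.027 = 3.016 pp.

3.02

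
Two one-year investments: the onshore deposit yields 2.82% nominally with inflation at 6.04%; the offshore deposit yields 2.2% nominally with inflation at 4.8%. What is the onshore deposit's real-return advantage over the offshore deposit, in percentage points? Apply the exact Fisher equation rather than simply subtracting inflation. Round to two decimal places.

The onshore deposit real return: 1.0282/1.0604 − 1 = -3.037%.
The offshore deposit real return: 1.022/1.048 − 1 = -2.481%.
Difference: -3.037 − (-2.481) = -0.556 pp.

-0.56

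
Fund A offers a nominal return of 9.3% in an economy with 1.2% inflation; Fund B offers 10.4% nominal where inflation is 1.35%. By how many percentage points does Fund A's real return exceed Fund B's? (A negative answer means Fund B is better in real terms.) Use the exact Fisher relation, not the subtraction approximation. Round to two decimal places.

-0.93

Fund A real return: 1.093/1.012 − 1 = 8.004%.
Fund B real return: 1.104/1.0135 − 1 = 8.929%.
Difference: 8.004 − 8.929 = -0.925 pp.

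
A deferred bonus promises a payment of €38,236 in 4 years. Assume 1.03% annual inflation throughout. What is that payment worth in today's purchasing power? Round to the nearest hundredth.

€36,700.42

Price-level factor over 4 years: (1 + 1.03%)^4 ≈ 1.0418409222.
Purchasing power today: €38,236 divided by that factor.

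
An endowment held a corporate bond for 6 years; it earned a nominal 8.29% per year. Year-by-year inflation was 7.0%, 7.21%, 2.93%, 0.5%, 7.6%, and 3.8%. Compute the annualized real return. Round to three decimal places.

3.323%

Cumulative inflation factor: 1.070 × 1.0721 × 1.0293 × 1.005 × 1.076 × 1.038 ≈ 1.32537.
Nominal growth factor: 1.61261. Real growth factor = 1.61261 / 1.32537 ≈ 1.21673.
Annualized: 1.21673^(1/6) − 1 ≈ 0.03323.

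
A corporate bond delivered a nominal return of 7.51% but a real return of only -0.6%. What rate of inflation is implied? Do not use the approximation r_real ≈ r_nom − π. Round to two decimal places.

From (1+r_nom) = (1+r_real)(1+π), we get 1+π = (1 + 7.51%)/(1 − 0.6%) = 1.0751/0.994 ≈ 1.08159.
So π ≈ 8.1590%.

8.16%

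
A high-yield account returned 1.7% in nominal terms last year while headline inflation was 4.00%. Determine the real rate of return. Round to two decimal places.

-2.21%

Real return via the Fisher equation: (1 + 1.7%)/(1 + 4.00%) − 1 = 1.017/1.0400 − 1 ≈ -0.02212.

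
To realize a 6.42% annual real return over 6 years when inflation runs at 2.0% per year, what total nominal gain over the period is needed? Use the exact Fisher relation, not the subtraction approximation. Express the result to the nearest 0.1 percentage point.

63.6%

Required annual nominal rate: (1+6.42%)(1+2.0%) − 1 = 8.5484%.
Cumulative over 6 years: (1 + 0.085484)^6 − 1 ≈ 0.63584.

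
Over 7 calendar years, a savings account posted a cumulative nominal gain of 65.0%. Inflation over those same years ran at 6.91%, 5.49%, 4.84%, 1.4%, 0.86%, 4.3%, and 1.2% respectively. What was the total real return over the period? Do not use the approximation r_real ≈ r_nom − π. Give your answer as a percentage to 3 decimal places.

29.272%

Cumulative inflation factor: 1.0691 × 1.0549 × 1.0484 × 1.014 × 1.0086 × 1.043 × 1.012 ≈ 1.27638.
Nominal growth factor: 1.65000. Real growth factor = 1.65000 / 1.27638 ≈ 1.29272.
Total real return ≈ 29.2723%.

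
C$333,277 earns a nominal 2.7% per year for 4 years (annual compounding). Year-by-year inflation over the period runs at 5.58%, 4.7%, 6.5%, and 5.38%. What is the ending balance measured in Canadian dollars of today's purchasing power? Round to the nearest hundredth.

Nominal value at maturity: C$333,277 × (1 + 2.7%)^4 ≈ C$370,755.09.
Price-level factor over 4 years: 1.0558 × 1.047 × 1.065 × 1.0538 ≈ 1.2406124677.
Dividing the nominal maturity value by the price-level factor gives the value in today's money.

C$298,848.43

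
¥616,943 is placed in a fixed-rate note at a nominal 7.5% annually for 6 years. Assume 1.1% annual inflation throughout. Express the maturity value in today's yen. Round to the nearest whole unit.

¥891,639

Nominal value at maturity: ¥616,943 × (1 + 7.5%)^6 ≈ ¥952,129.
Price-level factor over 6 years: (1 + 1.1%)^6 ≈ 1.0678418406.
Dividing the nominal maturity value by the price-level factor gives the value in today's money.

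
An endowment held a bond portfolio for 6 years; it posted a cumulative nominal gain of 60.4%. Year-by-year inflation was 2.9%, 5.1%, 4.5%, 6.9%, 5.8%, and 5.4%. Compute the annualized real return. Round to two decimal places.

Cumulative inflation factor: 1.029 × 1.051 × 1.045 × 1.069 × 1.058 × 1.054 ≈ 1.34722.
Nominal growth factor: 1.60400. Real growth factor = 1.60400 / 1.34722 ≈ 1.19060.
Annualized: 1.19060^(1/6) − 1 ≈ 0.02950.

2.95%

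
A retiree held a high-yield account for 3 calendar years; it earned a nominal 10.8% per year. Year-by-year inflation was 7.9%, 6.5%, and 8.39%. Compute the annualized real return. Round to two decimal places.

2.98%

Cumulative inflation factor: 1.079 × 1.065 × 1.0839 ≈ 1.24555.
Nominal growth factor: 1.36025. Real growth factor = 1.36025 / 1.24555 ≈ 1.09209.
Annualized: 1.09209^(1/3) − 1 ≈ 0.02980.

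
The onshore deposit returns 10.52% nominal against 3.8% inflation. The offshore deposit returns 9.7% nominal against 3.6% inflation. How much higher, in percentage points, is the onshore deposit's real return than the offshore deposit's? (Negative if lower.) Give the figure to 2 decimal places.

0.59

The onshore deposit real return: 1.1052/1.038 − 1 = 6.474%.
The offshore deposit real return: 1.097/1.036 − 1 = 5.888%.
Difference: 6.474 − 5.888 = 0.586 pp.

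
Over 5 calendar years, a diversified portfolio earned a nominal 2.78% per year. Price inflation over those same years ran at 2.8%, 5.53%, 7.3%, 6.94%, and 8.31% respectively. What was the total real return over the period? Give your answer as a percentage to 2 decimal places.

Cumulative inflation factor: 1.028 × 1.0553 × 1.073 × 1.0694 × 1.0831 ≈ 1.34827.
Nominal growth factor: 1.14695. Real growth factor = 1.14695 / 1.34827 ≈ 0.85068.
Total real return ≈ -14.9321%.

-14.93%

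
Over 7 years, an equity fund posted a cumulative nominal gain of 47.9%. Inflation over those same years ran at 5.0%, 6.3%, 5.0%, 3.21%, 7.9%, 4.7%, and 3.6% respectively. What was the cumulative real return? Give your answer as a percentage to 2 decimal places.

4.47%

Cumulative inflation factor: 1.050 × 1.063 × 1.050 × 1.0321 × 1.079 × 1.047 × 1.036 ≈ 1.41567.
Nominal growth factor: 1.47900. Real growth factor = 1.47900 / 1.41567 ≈ 1.04474.
Total real return ≈ 4.4736%.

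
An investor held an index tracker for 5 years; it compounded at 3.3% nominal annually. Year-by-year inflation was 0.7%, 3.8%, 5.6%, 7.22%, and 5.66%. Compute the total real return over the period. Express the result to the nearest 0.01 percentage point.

-5.94%

Cumulative inflation factor: 1.007 × 1.038 × 1.056 × 1.0722 × 1.0566 ≈ 1.25048.
Nominal growth factor: 1.17626. Real growth factor = 1.17626 / 1.25048 ≈ 0.94064.
Total real return ≈ -5.9358%.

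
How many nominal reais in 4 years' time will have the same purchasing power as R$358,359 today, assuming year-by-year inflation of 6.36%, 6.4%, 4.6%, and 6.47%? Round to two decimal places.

Cumulative price-level factor: 1.0636 × 1.064 × 1.046 × 1.0647 ≈ 1.2603143907.
Multiplying R$358,359 by the price-level factor gives the future nominal sum.

R$451,645.00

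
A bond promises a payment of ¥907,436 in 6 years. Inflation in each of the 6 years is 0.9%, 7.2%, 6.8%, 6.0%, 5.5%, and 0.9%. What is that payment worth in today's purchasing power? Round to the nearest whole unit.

Price-level factor over 6 years: 1.009 × 1.072 × 1.068 × 1.060 × 1.055 × 1.009 ≈ 1.3034869737.
Purchasing power today: ¥907,436 divided by that factor.

¥696,160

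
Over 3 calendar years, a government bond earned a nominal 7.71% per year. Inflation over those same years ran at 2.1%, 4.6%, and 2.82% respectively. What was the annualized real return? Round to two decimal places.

Cumulative inflation factor: 1.021 × 1.046 × 1.0282 ≈ 1.09808.
Nominal growth factor: 1.24959. Real growth factor = 1.24959 / 1.09808 ≈ 1.13798.
Annualized: 1.13798^(1/3) − 1 ≈ 0.04403.

4.40%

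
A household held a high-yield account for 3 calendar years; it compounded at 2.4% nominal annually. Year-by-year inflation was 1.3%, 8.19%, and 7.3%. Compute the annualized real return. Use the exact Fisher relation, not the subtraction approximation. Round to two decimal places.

-2.99%

Cumulative inflation factor: 1.013 × 1.0819 × 1.073 ≈ 1.17597.
Nominal growth factor: 1.07374. Real growth factor = 1.07374 / 1.17597 ≈ 0.91307.
Annualized: 0.91307^(1/3) − 1 ≈ -0.02986.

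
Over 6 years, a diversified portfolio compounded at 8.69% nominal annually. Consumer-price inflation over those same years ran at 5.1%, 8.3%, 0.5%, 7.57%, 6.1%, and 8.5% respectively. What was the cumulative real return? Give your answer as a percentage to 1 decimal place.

16.4%

Cumulative inflation factor: 1.051 × 1.083 × 1.005 × 1.0757 × 1.061 × 1.085 ≈ 1.41656.
Nominal growth factor: 1.64868. Real growth factor = 1.64868 / 1.41656 ≈ 1.16387.
Total real return ≈ 16.3869%.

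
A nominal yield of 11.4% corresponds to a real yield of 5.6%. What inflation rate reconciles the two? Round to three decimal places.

From (1+r_nom) = (1+r_real)(1+π), we get 1+π = (1 + 11.4%)/(1 + 5.6%) = 1.114/1.056 ≈ 1.05492.
So π ≈ 5.4924%.

5.492%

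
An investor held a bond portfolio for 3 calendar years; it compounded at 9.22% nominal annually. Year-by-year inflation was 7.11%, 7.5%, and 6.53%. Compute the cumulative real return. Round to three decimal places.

6.218%

Cumulative inflation factor: 1.0711 × 1.075 × 1.0653 ≈ 1.22662.
Nominal growth factor: 1.30289. Real growth factor = 1.30289 / 1.22662 ≈ 1.06218.
Total real return ≈ 6.2175%.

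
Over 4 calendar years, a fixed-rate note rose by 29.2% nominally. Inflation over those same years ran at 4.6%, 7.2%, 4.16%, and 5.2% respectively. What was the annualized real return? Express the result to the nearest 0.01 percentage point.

1.26%

Cumulative inflation factor: 1.046 × 1.072 × 1.0416 × 1.052 ≈ 1.22869.
Nominal growth factor: 1.29200. Real growth factor = 1.29200 / 1.22869 ≈ 1.05152.
Annualized: 1.05152^(1/4) − 1 ≈ 0.01264.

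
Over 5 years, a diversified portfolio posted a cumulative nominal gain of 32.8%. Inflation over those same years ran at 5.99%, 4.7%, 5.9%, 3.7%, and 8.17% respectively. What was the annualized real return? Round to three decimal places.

Cumulative inflation factor: 1.0599 × 1.047 × 1.059 × 1.037 × 1.0817 ≈ 1.31824.
Nominal growth factor: 1.32800. Real growth factor = 1.32800 / 1.31824 ≈ 1.00741.
Annualized: 1.00741^(1/5) − 1 ≈ 0.00148.

0.148%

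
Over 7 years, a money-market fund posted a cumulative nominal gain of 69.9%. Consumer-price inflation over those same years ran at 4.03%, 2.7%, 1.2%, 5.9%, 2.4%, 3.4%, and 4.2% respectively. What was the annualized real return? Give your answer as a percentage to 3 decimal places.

4.324%

Cumulative inflation factor: 1.0403 × 1.027 × 1.012 × 1.059 × 1.024 × 1.034 × 1.042 ≈ 1.26326.
Nominal growth factor: 1.69900. Real growth factor = 1.69900 / 1.26326 ≈ 1.34493.
Annualized: 1.34493^(1/7) − 1 ≈ 0.04324.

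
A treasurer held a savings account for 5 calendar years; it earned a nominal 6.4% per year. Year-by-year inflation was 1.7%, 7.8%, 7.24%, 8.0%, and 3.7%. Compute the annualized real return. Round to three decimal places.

Cumulative inflation factor: 1.017 × 1.078 × 1.0724 × 1.080 × 1.037 ≈ 1.31674.
Nominal growth factor: 1.36367. Real growth factor = 1.36367 / 1.31674 ≈ 1.03564.
Annualized: 1.03564^(1/5) − 1 ≈ 0.00703.

0.703%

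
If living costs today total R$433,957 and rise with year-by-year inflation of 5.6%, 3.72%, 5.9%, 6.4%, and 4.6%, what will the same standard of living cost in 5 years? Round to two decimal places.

Cumulative price-level factor: 1.056 × 1.0372 × 1.059 × 1.064 × 1.046 ≈ 1.2909092088.
Multiplying R$433,957 by the price-level factor gives the future nominal sum.

R$560,199.09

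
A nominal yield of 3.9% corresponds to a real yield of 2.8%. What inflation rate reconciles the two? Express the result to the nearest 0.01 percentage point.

1.07%

From (1+r_nom) = (1+r_real)(1+π), we get 1+π = (1 + 3.9%)/(1 + 2.8%) = 1.039/1.028 ≈ 1.01070.
So π ≈ 1.0700%.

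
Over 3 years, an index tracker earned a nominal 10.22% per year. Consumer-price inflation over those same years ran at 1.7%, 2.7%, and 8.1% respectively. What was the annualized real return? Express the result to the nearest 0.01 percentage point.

Cumulative inflation factor: 1.017 × 1.027 × 1.081 ≈ 1.12906.
Nominal growth factor: 1.33900. Real growth factor = 1.33900 / 1.12906 ≈ 1.18594.
Annualized: 1.18594^(1/3) − 1 ≈ 0.05849.

5.85%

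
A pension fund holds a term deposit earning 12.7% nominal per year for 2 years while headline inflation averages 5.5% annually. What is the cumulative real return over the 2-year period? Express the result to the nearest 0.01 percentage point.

The annual real rate is (1+12.7%)/(1+5.5%) − 1 = 6.8246%.
Compounded over 2 years: (1 + 0.068246)^2 − 1 ≈ 0.14115.

14.12%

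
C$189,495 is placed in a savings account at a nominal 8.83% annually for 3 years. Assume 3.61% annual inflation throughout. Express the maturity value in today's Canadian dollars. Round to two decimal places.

C$219,603.18

Nominal value at maturity: C$189,495 × (1 + 8.83%)^3 ≈ C$244,255.10.
Price-level factor over 3 years: (1 + 3.61%)^3 ≈ 1.1122566759.
The maturity value deflated by that factor is the answer in today's purchasing power.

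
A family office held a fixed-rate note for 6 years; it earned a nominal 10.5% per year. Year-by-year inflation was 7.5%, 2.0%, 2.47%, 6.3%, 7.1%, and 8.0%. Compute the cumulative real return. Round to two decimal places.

31.77%

Cumulative inflation factor: 1.075 × 1.020 × 1.0247 × 1.063 × 1.071 × 1.080 ≈ 1.38150.
Nominal growth factor: 1.82043. Real growth factor = 1.82043 / 1.38150 ≈ 1.31772.
Total real return ≈ 31.7716%.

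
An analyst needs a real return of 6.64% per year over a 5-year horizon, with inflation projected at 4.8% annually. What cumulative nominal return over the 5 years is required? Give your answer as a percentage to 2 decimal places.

Required annual nominal rate: (1+6.64%)(1+4.8%) − 1 = 11.75872%.
Cumulative over 5 years: (1 + 0.1175872)^5 − 1 ≈ 0.74344.

74.34%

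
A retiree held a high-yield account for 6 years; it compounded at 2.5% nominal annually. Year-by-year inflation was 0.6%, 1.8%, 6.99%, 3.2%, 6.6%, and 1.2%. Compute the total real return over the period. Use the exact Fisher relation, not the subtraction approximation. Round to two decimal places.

-4.93%

Cumulative inflation factor: 1.006 × 1.018 × 1.0699 × 1.032 × 1.066 × 1.012 ≈ 1.21985.
Nominal growth factor: 1.15969. Real growth factor = 1.15969 / 1.21985 ≈ 0.95069.
Total real return ≈ -4.9315%.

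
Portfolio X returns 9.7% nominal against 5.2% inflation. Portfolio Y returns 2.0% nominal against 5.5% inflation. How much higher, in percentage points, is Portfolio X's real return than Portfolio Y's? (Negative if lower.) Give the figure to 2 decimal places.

Portfolio X real return: 1.097/1.052 − 1 = 4.278%.
Portfolio Y real return: 1.020/1.055 − 1 = -3.318%.
Difference: 4.278 − (-3.318) = 7.596 pp.

7.60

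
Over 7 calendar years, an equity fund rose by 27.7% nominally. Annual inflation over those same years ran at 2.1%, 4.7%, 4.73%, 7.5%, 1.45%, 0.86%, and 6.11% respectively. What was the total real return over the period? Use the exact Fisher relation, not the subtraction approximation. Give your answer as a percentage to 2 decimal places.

-2.27%

Cumulative inflation factor: 1.021 × 1.047 × 1.0473 × 1.075 × 1.0145 × 1.0086 × 1.0611 ≈ 1.30671.
Nominal growth factor: 1.27700. Real growth factor = 1.27700 / 1.30671 ≈ 0.97726.
Total real return ≈ -2.2737%.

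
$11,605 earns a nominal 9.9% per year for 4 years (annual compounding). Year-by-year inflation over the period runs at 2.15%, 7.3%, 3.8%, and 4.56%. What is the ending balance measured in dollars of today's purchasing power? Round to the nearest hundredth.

$14,230.98

Nominal value at maturity: $11,605 × (1 + 9.9%)^4 ≈ $16,929.18.
Price-level factor over 4 years: 1.0215 × 1.073 × 1.038 × 1.0456 ≈ 1.1896001794.
Dividing the nominal maturity value by the price-level factor gives the value in today's money.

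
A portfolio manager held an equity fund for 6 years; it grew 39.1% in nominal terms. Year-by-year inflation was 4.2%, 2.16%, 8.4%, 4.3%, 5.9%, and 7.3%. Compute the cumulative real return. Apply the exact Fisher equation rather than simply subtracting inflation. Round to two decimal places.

1.71%

Cumulative inflation factor: 1.042 × 1.0216 × 1.084 × 1.043 × 1.059 × 1.073 ≈ 1.36760.
Nominal growth factor: 1.39100. Real growth factor = 1.39100 / 1.36760 ≈ 1.01711.
Total real return ≈ 1.7113%.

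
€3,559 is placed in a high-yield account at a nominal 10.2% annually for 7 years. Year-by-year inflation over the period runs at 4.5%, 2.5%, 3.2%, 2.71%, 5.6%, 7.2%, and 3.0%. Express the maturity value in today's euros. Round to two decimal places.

Nominal value at maturity: €3,559 × (1 + 10.2%)^7 ≈ €7,024.24.
Price-level factor over 7 years: 1.045 × 1.025 × 1.032 × 1.0271 × 1.056 × 1.072 × 1.030 ≈ 1.3238186971.
Dividing the nominal maturity value by the price-level factor gives the value in today's money.

€5,306.04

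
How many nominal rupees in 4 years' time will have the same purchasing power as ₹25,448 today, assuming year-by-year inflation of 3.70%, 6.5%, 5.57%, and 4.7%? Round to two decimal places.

Cumulative price-level factor: 1.0370 × 1.065 × 1.0557 × 1.047 ≈ 1.2207186153.
The nominal amount required is ₹25,448 scaled up by that factor.

₹31,064.85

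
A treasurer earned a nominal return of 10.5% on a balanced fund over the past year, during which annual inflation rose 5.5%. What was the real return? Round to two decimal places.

Real return via the Fisher equation: (1 + 10.5%)/(1 + 5.5%) − 1 = 1.105/1.055 − 1 ≈ 0.04739.

4.74%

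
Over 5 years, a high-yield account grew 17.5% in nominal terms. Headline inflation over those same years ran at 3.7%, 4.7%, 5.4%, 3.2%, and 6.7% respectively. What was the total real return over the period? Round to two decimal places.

Cumulative inflation factor: 1.037 × 1.047 × 1.054 × 1.032 × 1.067 ≈ 1.26011.
Nominal growth factor: 1.17500. Real growth factor = 1.17500 / 1.26011 ≈ 0.93245.
Total real return ≈ -6.7545%.

-6.75%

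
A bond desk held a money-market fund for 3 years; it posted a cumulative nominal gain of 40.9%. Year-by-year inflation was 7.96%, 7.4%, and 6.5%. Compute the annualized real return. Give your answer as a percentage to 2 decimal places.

Cumulative inflation factor: 1.0796 × 1.074 × 1.065 ≈ 1.23486.
Nominal growth factor: 1.40900. Real growth factor = 1.40900 / 1.23486 ≈ 1.14102.
Annualized: 1.14102^(1/3) − 1 ≈ 0.04496.

4.50%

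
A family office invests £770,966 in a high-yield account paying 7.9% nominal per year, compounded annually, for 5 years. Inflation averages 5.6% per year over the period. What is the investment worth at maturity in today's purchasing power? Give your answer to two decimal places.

Nominal value at maturity: £770,966 × (1 + 7.9%)^5 ≈ £1,127,567.24.
Price-level factor over 5 years: (1 + 5.6%)^5 ≈ 1.3131658832.
Dividing the nominal maturity value by the price-level factor gives the value in today's money.

£858,663.22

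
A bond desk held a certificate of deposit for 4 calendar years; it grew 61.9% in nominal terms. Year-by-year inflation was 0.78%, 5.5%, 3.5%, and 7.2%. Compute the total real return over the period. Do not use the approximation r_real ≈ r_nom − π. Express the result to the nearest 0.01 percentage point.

37.24%

Cumulative inflation factor: 1.0078 × 1.055 × 1.035 × 1.072 ≈ 1.17967.
Nominal growth factor: 1.61900. Real growth factor = 1.61900 / 1.17967 ≈ 1.37241.
Total real return ≈ 37.2413%.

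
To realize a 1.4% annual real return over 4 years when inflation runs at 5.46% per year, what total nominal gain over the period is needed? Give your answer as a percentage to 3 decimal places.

30.768%

Required annual nominal rate: (1+1.4%)(1+5.46%) − 1 = 6.93644%.
Cumulative over 4 years: (1 + 0.0693644)^4 − 1 ≈ 0.30768.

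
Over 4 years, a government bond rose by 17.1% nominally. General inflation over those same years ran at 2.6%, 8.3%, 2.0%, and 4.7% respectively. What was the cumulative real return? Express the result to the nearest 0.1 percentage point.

-1.3%

Cumulative inflation factor: 1.026 × 1.083 × 1.020 × 1.047 ≈ 1.18665.
Nominal growth factor: 1.17100. Real growth factor = 1.17100 / 1.18665 ≈ 0.98681.
Total real return ≈ -1.3188%.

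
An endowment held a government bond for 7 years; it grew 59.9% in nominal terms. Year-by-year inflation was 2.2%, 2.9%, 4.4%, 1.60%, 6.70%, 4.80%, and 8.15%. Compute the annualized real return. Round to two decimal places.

2.46%

Cumulative inflation factor: 1.022 × 1.029 × 1.044 × 1.0160 × 1.0670 × 1.0480 × 1.0815 ≈ 1.34900.
Nominal growth factor: 1.59900. Real growth factor = 1.59900 / 1.34900 ≈ 1.18532.
Annualized: 1.18532^(1/7) − 1 ≈ 0.02458.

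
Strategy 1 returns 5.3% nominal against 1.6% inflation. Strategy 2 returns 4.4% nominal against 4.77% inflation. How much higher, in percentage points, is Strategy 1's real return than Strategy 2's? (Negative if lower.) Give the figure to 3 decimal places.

Strategy 1 real return: 1.053/1.016 − 1 = 3.6417%.
Strategy 2 real return: 1.044/1.0477 − 1 = -0.3532%.
Difference: 3.6417 − (-0.3532) = 3.9949 pp.

3.995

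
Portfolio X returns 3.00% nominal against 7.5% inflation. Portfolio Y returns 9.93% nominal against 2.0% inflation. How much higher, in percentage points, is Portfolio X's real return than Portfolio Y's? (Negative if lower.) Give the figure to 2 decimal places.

Portfolio X real return: 1.0300/1.075 − 1 = -4.186%.
Portfolio Y real return: 1.0993/1.020 − 1 = 7.775%.
Difference: -4.186 − 7.775 = -11.961 pp.

-11.96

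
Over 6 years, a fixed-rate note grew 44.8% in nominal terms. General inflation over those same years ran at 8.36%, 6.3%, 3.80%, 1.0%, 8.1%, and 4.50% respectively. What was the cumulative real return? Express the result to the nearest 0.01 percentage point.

Cumulative inflation factor: 1.0836 × 1.063 × 1.0380 × 1.010 × 1.081 × 1.0450 ≈ 1.36415.
Nominal growth factor: 1.44800. Real growth factor = 1.44800 / 1.36415 ≈ 1.06146.
Total real return ≈ 6.1465%.

6.15%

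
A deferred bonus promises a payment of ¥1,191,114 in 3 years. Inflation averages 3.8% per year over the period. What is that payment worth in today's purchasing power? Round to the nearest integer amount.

¥1,065,029

Price-level factor over 3 years: (1 + 3.8%)^3 = 1.118386872.
Purchasing power today: ¥1,191,114 divided by that factor.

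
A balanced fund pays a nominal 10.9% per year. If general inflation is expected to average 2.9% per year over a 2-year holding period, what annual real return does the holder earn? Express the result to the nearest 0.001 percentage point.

7.775%

With constant rates the annual real return is the same each year: (1+10.9%)/(1+2.9%) − 1 = 0.07775.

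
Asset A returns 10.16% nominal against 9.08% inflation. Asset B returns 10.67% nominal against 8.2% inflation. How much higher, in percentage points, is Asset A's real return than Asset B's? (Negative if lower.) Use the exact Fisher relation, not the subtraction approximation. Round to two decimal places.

Asset A real return: 1.1016/1.0908 − 1 = 0.990%.
Asset B real return: 1.1067/1.082 − 1 = 2.283%.
Difference: 0.990 − 2.283 = -1.293 pp.

-1.29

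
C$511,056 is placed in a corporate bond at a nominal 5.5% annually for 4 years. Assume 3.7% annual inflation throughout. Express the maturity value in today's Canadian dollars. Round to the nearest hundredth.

Nominal value at maturity: C$511,056 × (1 + 5.5%)^4 ≈ C$633,108.77.
Price-level factor over 4 years: (1 + 3.7%)^4 ≈ 1.1564184862.
Dividing the nominal maturity value by the price-level factor gives the value in today's money.

C$547,473.75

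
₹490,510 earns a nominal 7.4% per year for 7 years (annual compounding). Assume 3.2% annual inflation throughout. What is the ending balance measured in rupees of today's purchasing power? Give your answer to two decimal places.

Nominal value at maturity: ₹490,510 × (1 + 7.4%)^7 ≈ ₹808,495.92.
Price-level factor over 7 years: (1 + 3.2%)^7 ≈ 1.2466882924.
The maturity value deflated by that factor is the answer in today's purchasing power.

₹648,514.89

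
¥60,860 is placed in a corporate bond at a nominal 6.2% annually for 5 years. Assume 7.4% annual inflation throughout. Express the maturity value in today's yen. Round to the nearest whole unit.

Nominal value at maturity: ¥60,860 × (1 + 6.2%)^5 ≈ ¥82,216.
Price-level factor over 5 years: (1 + 7.4%)^5 ≈ 1.4289643919.
Dividing the nominal maturity value by the price-level factor gives the value in today's money.

¥57,535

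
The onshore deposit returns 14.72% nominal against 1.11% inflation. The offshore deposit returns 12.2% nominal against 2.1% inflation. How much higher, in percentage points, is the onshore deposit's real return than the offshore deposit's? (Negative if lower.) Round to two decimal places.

The onshore deposit real return: 1.1472/1.0111 − 1 = 13.461%.
The offshore deposit real return: 1.122/1.021 − 1 = 9.892%.
Difference: 13.461 − 9.892 = 3.569 pp.

3.57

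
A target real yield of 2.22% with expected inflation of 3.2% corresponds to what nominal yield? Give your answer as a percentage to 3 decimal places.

By the Fisher equation, 1 + r_nom = (1 + 2.22%)(1 + 3.2%) = 1.0222 × 1.032 = 1.0549104.
So r_nom = 5.49104%.

5.491%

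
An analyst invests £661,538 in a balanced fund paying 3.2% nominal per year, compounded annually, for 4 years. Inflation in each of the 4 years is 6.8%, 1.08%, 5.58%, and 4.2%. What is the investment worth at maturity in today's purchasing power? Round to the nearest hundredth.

£631,811.79

Nominal value at maturity: £661,538 × (1 + 3.2%)^4 ≈ £750,366.76.
Price-level factor over 4 years: 1.068 × 1.0108 × 1.0558 × 1.042 ≈ 1.1876428611.
The maturity value deflated by that factor is the answer in today's purchasing power.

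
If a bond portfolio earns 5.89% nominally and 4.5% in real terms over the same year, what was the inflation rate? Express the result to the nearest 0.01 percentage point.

1.33%

From (1+r_nom) = (1+r_real)(1+π), we get 1+π = (1 + 5.89%)/(1 + 4.5%) = 1.0589/1.045 ≈ 1.01330.
So π ≈ 1.3301%.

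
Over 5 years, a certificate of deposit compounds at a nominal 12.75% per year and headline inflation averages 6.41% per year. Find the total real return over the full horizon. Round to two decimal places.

33.56%

The annual real rate is (1+12.75%)/(1+6.41%) − 1 = 5.9581%.
Compounded over 5 years: (1 + 0.059581)^5 − 1 ≈ 0.33558.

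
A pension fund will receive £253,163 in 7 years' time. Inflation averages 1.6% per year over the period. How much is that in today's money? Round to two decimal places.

£226,539.68

Price-level factor over 7 years: (1 + 1.6%)^7 ≈ 1.1175216759.
Purchasing power today: £253,163 divided by that factor.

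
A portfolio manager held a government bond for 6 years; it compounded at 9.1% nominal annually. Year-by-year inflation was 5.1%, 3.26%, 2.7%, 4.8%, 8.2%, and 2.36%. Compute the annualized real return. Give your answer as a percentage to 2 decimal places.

4.52%

Cumulative inflation factor: 1.051 × 1.0326 × 1.027 × 1.048 × 1.082 × 1.0236 ≈ 1.29367.
Nominal growth factor: 1.68635. Real growth factor = 1.68635 / 1.29367 ≈ 1.30354.
Annualized: 1.30354^(1/6) − 1 ≈ 0.04517.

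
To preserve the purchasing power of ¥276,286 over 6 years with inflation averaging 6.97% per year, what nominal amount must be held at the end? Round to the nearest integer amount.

Cumulative price-level factor: (1+6.97%)^6 ≈ 1.4982075276.
The nominal amount required is ¥276,286 scaled up by that factor.

¥413,934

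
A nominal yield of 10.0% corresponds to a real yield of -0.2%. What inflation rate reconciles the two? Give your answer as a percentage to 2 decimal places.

From (1+r_nom) = (1+r_real)(1+π), we get 1+π = (1 + 10.0%)/(1 − 0.2%) = 1.100/0.998 ≈ 1.10220.
So π ≈ 10.2204%.

10.22%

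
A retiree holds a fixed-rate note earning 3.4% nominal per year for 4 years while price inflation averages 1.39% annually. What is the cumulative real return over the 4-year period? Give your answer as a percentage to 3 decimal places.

The annual real rate is (1+3.4%)/(1+1.39%) − 1 = 1.9824%.
Compounded over 4 years: (1 + 0.019824)^4 − 1 ≈ 0.08169.

8.169%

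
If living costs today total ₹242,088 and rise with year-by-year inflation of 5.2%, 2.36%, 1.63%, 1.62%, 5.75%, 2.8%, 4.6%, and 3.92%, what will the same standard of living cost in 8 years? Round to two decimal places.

₹318,144.71

Cumulative price-level factor: 1.052 × 1.0236 × 1.0163 × 1.0162 × 1.0575 × 1.028 × 1.046 × 1.0392 ≈ 1.3141696903.
Multiplying ₹242,088 by the price-level factor gives the future nominal sum.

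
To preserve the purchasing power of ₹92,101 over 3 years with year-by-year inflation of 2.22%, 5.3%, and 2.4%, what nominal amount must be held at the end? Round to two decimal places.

Cumulative price-level factor: 1.0222 × 1.053 × 1.024 = 1.1022096384.
The nominal amount required is ₹92,101 scaled up by that factor.

₹101,514.61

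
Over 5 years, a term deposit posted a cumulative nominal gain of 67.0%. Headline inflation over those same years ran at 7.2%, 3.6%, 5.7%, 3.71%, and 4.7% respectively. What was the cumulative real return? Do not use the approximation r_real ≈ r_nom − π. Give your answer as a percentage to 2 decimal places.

31.01%

Cumulative inflation factor: 1.072 × 1.036 × 1.057 × 1.0371 × 1.047 ≈ 1.27467.
Nominal growth factor: 1.67000. Real growth factor = 1.67000 / 1.27467 ≈ 1.31015.
Total real return ≈ 31.0146%.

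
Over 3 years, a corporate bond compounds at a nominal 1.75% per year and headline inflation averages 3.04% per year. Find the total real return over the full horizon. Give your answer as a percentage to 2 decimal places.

-3.71%

The annual real rate is (1+1.75%)/(1+3.04%) − 1 = -1.2519%.
Compounded over 3 years: (1 + -0.012519)^3 − 1 ≈ -0.03709.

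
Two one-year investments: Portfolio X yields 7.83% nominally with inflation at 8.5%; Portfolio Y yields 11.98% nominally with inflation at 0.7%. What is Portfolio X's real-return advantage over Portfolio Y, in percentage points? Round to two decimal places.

Portfolio X real return: 1.0783/1.085 − 1 = -0.618%.
Portfolio Y real return: 1.1198/1.007 − 1 = 11.202%.
Difference: -0.618 − 11.202 = -11.820 pp.

-11.82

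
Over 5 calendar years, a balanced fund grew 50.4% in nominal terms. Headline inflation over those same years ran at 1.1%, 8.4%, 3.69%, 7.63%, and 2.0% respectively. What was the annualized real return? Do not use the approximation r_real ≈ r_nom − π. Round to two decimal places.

3.81%

Cumulative inflation factor: 1.011 × 1.084 × 1.0369 × 1.0763 × 1.020 ≈ 1.24753.
Nominal growth factor: 1.50400. Real growth factor = 1.50400 / 1.24753 ≈ 1.20558.
Annualized: 1.20558^(1/5) − 1 ≈ 0.03810.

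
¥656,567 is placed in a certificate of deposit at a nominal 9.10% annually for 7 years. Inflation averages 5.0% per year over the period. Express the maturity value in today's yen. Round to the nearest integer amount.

Nominal value at maturity: ¥656,567 × (1 + 9.10%)^7 ≈ ¥1,207,959.
Price-level factor over 7 years: (1 + 5.0%)^7 ≈ 1.4071004227.
The maturity value deflated by that factor is the answer in today's purchasing power.

¥858,474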